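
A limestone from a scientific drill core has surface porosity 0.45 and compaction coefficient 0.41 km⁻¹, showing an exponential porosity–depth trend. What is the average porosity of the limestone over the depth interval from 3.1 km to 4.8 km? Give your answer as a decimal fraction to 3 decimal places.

⟨phi⟩ = (1/(d₂−d₁)) ∫ phi₀ e^(−cd) dd = phi₀·(e^(−c·d₁) − e^(−c·d₂)) / (c·(d₂−d₁))
e^(−0.41×3.1) = 0.2806; e^(−0.41×4.8) = 0.1397
⟨phi⟩ = 0.45 × (0.2806 − 0.1397) / (0.41 × 1.7) = 0.45 × 0.2020 = 0.0909

0.091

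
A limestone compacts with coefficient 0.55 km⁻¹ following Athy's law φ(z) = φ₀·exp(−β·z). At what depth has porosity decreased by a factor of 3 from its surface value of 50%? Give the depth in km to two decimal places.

φ/φ₀ = 1/3 ⇒ exp(−β·z) = 1/3 ⇒ z = ln(3) / β
z = 1.0986 / 0.55 = 1.997 km

2.00 km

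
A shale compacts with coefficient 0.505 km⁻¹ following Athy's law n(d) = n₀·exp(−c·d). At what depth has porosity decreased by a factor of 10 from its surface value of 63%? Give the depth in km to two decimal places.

4.56 km

n/n₀ = 1/10 ⇒ exp(−c·d) = 1/10 ⇒ d = ln(10) / c
d = 2.3026 / 0.505 = 4.560 km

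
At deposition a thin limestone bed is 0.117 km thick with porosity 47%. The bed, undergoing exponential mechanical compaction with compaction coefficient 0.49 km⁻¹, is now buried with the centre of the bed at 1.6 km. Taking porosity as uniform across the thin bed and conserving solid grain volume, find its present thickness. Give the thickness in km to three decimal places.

Porosity at 1.6 km: φ = 0.47·exp(−0.49×1.6) = 0.2146
Solid-volume conservation: h(1−φ) = h₀(1−φ₀) ⇒ h = h₀·(1−φ₀)/(1−φ)
h = 0.117 × (1 − 0.47)/(1 − 0.2146) = 0.117 × 0.6748 = 0.0790 km

0.079 km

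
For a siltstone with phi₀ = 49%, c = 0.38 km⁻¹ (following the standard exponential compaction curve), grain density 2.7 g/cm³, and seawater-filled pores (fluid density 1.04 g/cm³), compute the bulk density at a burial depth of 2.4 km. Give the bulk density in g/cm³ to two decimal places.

Porosity at depth: phi = 0.49·exp(−0.38×2.4) = 0.49×0.4017 = 0.1968
Bulk density: ρ_b = (1−phi)ρ_g + phi·ρ_f = 0.8032×2.7 + 0.1968×1.04
       = 2.169 + 0.205 = 2.373 g/cm³

2.37 g/cm³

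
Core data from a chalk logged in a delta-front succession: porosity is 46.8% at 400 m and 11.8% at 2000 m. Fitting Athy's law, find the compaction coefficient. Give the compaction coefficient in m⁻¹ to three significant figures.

0.000861 m⁻¹

Working in km (1 km = 1000 m; c in km⁻¹ = c in m⁻¹ × 1000):
Athy: n(d) = n₀ e^(−cd) ⇒ n₁/n₂ = e^{c(d₂−d₁)} ⇒ c = ln(n₁/n₂)/(d₂−d₁)
c = ln(0.468/0.118) / (2 − 0.4) = ln(3.966) / 1.6 = 1.3778 / 1.6 = 0.8611 km⁻¹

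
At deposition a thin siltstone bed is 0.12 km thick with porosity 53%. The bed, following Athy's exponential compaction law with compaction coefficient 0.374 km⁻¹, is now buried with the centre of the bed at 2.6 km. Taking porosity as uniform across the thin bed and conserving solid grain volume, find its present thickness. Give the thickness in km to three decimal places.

0.071 km

Porosity at 2.6 km: phi = 0.53·exp(−0.374×2.6) = 0.2004
Solid-volume conservation: h(1−phi) = h₀(1−phi₀) ⇒ h = h₀·(1−phi₀)/(1−phi)
h = 0.12 × (1 − 0.53)/(1 − 0.2004) = 0.12 × 0.5878 = 0.0705 km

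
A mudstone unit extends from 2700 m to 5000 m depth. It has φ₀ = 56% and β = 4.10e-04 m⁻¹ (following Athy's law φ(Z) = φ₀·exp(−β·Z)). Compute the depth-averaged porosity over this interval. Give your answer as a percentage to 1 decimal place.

12.0%

Working in km (1 km = 1000 m; β in km⁻¹ = β in m⁻¹ × 1000):
⟨φ⟩ = (1/(Z₂−Z₁)) ∫ φ₀ e^(−βZ) dZ = φ₀·(e^(−β·Z₁) − e^(−β·Z₂)) / (β·(Z₂−Z₁))
e^(−0.41×2.7) = 0.3305; e^(−0.41×5) = 0.1287
⟨φ⟩ = 0.56 × (0.3305 − 0.1287) / (0.41 × 2.3) = 0.56 × 0.2140 = 0.1198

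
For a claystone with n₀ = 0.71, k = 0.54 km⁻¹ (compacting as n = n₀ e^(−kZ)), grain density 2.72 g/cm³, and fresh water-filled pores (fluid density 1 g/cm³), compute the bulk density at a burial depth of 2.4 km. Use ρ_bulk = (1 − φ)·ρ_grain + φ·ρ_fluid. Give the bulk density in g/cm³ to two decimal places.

Porosity at depth: n = 0.71·exp(−0.54×2.4) = 0.71×0.2736 = 0.1943
Bulk density: ρ_b = (1−n)ρ_g + n·ρ_f = 0.8057×2.72 + 0.1943×1
       = 2.192 + 0.194 = 2.386 g/cm³

2.39 g/cm³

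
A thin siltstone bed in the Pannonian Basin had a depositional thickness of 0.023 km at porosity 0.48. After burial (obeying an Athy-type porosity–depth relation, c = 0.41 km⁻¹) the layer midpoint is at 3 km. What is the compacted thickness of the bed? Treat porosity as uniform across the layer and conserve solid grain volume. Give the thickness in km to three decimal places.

0.014 km

Porosity at 3 km: n = 0.48·exp(−0.41×3) = 0.1403
Solid-volume conservation: h(1−n) = h₀(1−n₀) ⇒ h = h₀·(1−n₀)/(1−n)
h = 0.023 × (1 − 0.48)/(1 − 0.1403) = 0.023 × 0.6049 = 0.0139 km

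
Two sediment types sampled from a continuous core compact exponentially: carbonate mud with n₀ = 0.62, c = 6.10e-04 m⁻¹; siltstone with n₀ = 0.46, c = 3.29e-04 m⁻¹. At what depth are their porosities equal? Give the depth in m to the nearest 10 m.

Working in km (1 km = 1000 m; c in km⁻¹ = c in m⁻¹ × 1000):
Set n₀ₐ e^(−cₐz) = n₀ᵦ e^(−cᵦz) ⇒ ln(n₀ₐ/n₀ᵦ) = (cₐ − cᵦ)·z
z = ln(0.62/0.46) / (0.61 − 0.329) = 0.2985 / 0.281 = 1.062 km

1060 m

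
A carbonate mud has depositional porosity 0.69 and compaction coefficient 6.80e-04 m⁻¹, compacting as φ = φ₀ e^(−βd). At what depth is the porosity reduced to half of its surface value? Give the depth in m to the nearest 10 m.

1020 m

Working in km (1 km = 1000 m; β in km⁻¹ = β in m⁻¹ × 1000):
φ/φ₀ = 1/2 ⇒ exp(−β·d) = 1/2 ⇒ d = ln(2) / β
d = 0.6931 / 0.68 = 1.019 km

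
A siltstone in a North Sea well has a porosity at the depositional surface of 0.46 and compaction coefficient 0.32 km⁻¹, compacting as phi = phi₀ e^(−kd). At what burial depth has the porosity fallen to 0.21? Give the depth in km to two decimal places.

Invert Athy's law: d = ln(phi₀/phi) / k
d = ln(0.46/0.21) / 0.32 = ln(2.19) / 0.32 = 0.7841 / 0.32 = 2.450 km

2.45 km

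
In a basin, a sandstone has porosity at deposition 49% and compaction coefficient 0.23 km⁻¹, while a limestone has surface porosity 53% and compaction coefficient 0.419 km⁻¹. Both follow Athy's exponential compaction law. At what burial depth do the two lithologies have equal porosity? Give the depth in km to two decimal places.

Set φ₀ₐ e^(−cₐz) = φ₀ᵦ e^(−cᵦz) ⇒ ln(φ₀ₐ/φ₀ᵦ) = (cₐ − cᵦ)·z
z = ln(0.49/0.53) / (0.23 − 0.419) = -0.0785 / -0.189 = 0.415 km

0.42 km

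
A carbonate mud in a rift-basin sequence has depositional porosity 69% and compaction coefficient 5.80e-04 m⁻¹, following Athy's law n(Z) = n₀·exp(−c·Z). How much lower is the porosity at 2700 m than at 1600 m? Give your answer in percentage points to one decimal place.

12.9 percentage points

Working in km (1 km = 1000 m; c in km⁻¹ = c in m⁻¹ × 1000):
n(1.6) = 0.69·e^(−0.58×1.6) = 0.2728
n(2.7) = 0.69·e^(−0.58×2.7) = 0.1441
Δn = 0.2728 − 0.1441 = 0.1287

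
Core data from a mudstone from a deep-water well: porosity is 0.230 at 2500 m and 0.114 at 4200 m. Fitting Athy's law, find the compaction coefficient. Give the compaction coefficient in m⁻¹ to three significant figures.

0.000413 m⁻¹

Working in km (1 km = 1000 m; β in km⁻¹ = β in m⁻¹ × 1000):
Athy: φ(Z) = φ₀ e^(−βZ) ⇒ φ₁/φ₂ = e^{β(Z₂−Z₁)} ⇒ β = ln(φ₁/φ₂)/(Z₂−Z₁)
β = ln(0.23/0.114) / (4.2 − 2.5) = ln(2.018) / 1.7 = 0.7019 / 1.7 = 0.4129 km⁻¹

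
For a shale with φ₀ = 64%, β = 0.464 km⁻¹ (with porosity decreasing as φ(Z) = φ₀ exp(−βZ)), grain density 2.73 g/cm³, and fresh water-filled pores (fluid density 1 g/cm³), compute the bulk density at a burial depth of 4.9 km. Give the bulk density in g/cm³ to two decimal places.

Porosity at depth: φ = 0.64·exp(−0.464×4.9) = 0.64×0.1029 = 0.0659
Bulk density: ρ_b = (1−φ)ρ_g + φ·ρ_f = 0.9341×2.73 + 0.0659×1
       = 2.550 + 0.066 = 2.616 g/cm³

2.62 g/cm³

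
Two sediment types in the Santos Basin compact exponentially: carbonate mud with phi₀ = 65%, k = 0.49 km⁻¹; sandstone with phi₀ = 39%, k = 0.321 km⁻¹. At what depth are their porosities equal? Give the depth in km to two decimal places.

3.02 km

Set phi₀ₐ e^(−kₐZ) = phi₀ᵦ e^(−kᵦZ) ⇒ ln(phi₀ₐ/phi₀ᵦ) = (kₐ − kᵦ)·Z
Z = ln(0.65/0.39) / (0.49 − 0.321) = 0.5108 / 0.169 = 3.023 km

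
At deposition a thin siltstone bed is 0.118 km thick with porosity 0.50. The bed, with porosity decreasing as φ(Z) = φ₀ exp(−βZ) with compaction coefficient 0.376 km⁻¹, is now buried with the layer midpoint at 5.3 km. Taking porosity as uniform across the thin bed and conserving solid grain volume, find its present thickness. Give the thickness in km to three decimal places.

0.063 km

Porosity at 5.3 km: φ = 0.5·exp(−0.376×5.3) = 0.0682
Solid-volume conservation: h(1−φ) = h₀(1−φ₀) ⇒ h = h₀·(1−φ₀)/(1−φ)
h = 0.118 × (1 − 0.5)/(1 − 0.0682) = 0.118 × 0.5366 = 0.0633 km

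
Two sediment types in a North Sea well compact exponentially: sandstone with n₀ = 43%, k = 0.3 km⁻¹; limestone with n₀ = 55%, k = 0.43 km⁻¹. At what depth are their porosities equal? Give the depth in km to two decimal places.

Set n₀ₐ e^(−kₐZ) = n₀ᵦ e^(−kᵦZ) ⇒ ln(n₀ₐ/n₀ᵦ) = (kₐ − kᵦ)·Z
Z = ln(0.43/0.55) / (0.3 − 0.43) = -0.2461 / -0.13 = 1.893 km

1.89 km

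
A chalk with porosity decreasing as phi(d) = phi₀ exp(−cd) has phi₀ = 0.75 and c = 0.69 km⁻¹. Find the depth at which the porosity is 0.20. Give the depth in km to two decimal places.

1.92 km

Invert Athy's law: d = ln(phi₀/phi) / c
d = ln(0.75/0.2) / 0.69 = ln(3.75) / 0.69 = 1.3218 / 0.69 = 1.916 km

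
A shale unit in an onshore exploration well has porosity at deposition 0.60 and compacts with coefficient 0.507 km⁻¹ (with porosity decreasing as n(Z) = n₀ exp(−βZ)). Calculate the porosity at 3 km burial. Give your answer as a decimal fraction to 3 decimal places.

0.131

n = n₀·exp(−β·Z) = 0.6 × exp(−0.507 × 3) = 0.6 × exp(−1.521)
  = 0.6 × 0.2185 = 0.1311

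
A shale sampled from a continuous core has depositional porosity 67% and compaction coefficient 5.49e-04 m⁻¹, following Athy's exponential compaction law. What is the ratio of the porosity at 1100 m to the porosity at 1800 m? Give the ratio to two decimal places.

1.47

Working in km (1 km = 1000 m; β in km⁻¹ = β in m⁻¹ × 1000):
phi(Z₁)/phi(Z₂) = e^(−β·Z₁)/e^(−β·Z₂) = e^{β(Z₂−Z₁)}
= exp(0.549 × 0.7) = exp(0.3843) = 1.4686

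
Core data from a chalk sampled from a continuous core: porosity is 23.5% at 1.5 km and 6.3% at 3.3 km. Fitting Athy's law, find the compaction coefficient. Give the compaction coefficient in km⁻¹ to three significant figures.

Athy: n(Z) = n₀ e^(−cZ) ⇒ n₁/n₂ = e^{c(Z₂−Z₁)} ⇒ c = ln(n₁/n₂)/(Z₂−Z₁)
c = ln(0.235/0.063) / (3.3 − 1.5) = ln(3.73) / 1.8 = 1.3165 / 1.8 = 0.7314 km⁻¹

0.731 km⁻¹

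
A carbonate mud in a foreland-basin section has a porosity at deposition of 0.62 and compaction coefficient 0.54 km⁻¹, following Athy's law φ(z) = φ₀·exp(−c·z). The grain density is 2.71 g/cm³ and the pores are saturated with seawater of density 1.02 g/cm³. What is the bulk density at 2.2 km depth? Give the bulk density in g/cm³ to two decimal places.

2.39 g/cm³

Porosity at depth: φ = 0.62·exp(−0.54×2.2) = 0.62×0.3048 = 0.1890
Bulk density: ρ_b = (1−φ)ρ_g + φ·ρ_f = 0.8110×2.71 + 0.1890×1.02
       = 2.198 + 0.193 = 2.391 g/cm³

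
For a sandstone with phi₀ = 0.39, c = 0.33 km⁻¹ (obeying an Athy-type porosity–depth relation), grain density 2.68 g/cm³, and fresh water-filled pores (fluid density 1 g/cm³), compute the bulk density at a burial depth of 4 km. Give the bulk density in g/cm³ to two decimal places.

Porosity at depth: phi = 0.39·exp(−0.33×4) = 0.39×0.2671 = 0.1042
Bulk density: ρ_b = (1−phi)ρ_g + phi·ρ_f = 0.8958×2.68 + 0.1042×1
       = 2.401 + 0.104 = 2.505 g/cm³

2.50 g/cm³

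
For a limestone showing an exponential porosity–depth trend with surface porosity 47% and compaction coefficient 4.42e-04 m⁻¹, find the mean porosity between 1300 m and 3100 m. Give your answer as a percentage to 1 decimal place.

18.2%

Working in km (1 km = 1000 m; k in km⁻¹ = k in m⁻¹ × 1000):
⟨n⟩ = (1/(z₂−z₁)) ∫ n₀ e^(−kz) dz = n₀·(e^(−k·z₁) − e^(−k·z₂)) / (k·(z₂−z₁))
e^(−0.442×1.3) = 0.5629; e^(−0.442×3.1) = 0.2541
⟨n⟩ = 0.47 × (0.5629 − 0.2541) / (0.442 × 1.8) = 0.47 × 0.3882 = 0.1825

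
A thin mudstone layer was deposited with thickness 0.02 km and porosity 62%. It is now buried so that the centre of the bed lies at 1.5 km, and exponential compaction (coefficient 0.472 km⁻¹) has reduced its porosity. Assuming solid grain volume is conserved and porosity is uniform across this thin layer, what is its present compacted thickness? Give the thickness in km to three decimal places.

0.011 km

Porosity at 1.5 km: n = 0.62·exp(−0.472×1.5) = 0.3054
Solid-volume conservation: h(1−n) = h₀(1−n₀) ⇒ h = h₀·(1−n₀)/(1−n)
h = 0.02 × (1 − 0.62)/(1 − 0.3054) = 0.02 × 0.5471 = 0.0109 km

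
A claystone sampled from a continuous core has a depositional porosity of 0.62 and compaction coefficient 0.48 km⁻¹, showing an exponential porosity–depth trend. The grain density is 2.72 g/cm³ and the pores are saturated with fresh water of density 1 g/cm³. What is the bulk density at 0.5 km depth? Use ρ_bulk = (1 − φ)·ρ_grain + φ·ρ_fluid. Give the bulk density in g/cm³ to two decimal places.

1.88 g/cm³

Porosity at depth: n = 0.62·exp(−0.48×0.5) = 0.62×0.7866 = 0.4877
Bulk density: ρ_b = (1−n)ρ_g + n·ρ_f = 0.5123×2.72 + 0.4877×1
       = 1.393 + 0.488 = 1.881 g/cm³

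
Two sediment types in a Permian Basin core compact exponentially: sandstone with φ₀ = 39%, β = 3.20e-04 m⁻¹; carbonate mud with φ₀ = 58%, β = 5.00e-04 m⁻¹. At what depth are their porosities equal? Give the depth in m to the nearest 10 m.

2200 m

Working in km (1 km = 1000 m; β in km⁻¹ = β in m⁻¹ × 1000):
Set φ₀ₐ e^(−βₐZ) = φ₀ᵦ e^(−βᵦZ) ⇒ ln(φ₀ₐ/φ₀ᵦ) = (βₐ − βᵦ)·Z
Z = ln(0.39/0.58) / (0.32 − 0.5) = -0.3969 / -0.18 = 2.205 km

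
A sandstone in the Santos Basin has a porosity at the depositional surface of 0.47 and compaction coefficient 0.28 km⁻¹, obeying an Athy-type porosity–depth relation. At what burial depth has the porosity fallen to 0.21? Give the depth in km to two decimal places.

Invert Athy's law: z = ln(n₀/n) / β
z = ln(0.47/0.21) / 0.28 = ln(2.238) / 0.28 = 0.8056 / 0.28 = 2.877 km

2.88 km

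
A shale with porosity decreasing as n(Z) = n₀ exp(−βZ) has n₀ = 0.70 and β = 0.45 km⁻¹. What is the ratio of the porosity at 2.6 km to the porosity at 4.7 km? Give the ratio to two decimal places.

n(Z₁)/n(Z₂) = e^(−β·Z₁)/e^(−β·Z₂) = e^{β(Z₂−Z₁)}
= exp(0.45 × 2.1) = exp(0.945) = 2.5728

2.57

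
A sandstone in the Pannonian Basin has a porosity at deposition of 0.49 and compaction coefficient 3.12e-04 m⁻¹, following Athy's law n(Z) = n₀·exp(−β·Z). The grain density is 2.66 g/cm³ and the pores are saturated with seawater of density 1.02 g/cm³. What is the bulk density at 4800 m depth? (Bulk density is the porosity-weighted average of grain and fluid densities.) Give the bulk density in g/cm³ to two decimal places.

Working in km (1 km = 1000 m; β in km⁻¹ = β in m⁻¹ × 1000):
Porosity at depth: n = 0.49·exp(−0.312×4.8) = 0.49×0.2237 = 0.1096
Bulk density: ρ_b = (1−n)ρ_g + n·ρ_f = 0.8904×2.66 + 0.1096×1.02
       = 2.368 + 0.112 = 2.480 g/cm³

2.48 g/cm³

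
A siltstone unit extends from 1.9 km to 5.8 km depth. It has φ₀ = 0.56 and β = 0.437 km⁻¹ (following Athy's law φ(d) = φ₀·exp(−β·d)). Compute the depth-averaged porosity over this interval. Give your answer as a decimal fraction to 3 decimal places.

0.117

⟨φ⟩ = (1/(d₂−d₁)) ∫ φ₀ e^(−βd) dd = φ₀·(e^(−β·d₁) − e^(−β·d₂)) / (β·(d₂−d₁))
e^(−0.437×1.9) = 0.4359; e^(−0.437×5.8) = 0.0793
⟨φ⟩ = 0.56 × (0.4359 − 0.0793) / (0.437 × 3.9) = 0.56 × 0.2093 = 0.1172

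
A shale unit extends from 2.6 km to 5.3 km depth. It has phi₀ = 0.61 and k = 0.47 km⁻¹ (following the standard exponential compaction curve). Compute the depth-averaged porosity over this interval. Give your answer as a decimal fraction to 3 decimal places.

0.102

⟨phi⟩ = (1/(z₂−z₁)) ∫ phi₀ e^(−kz) dz = phi₀·(e^(−k·z₁) − e^(−k·z₂)) / (k·(z₂−z₁))
e^(−0.47×2.6) = 0.2946; e^(−0.47×5.3) = 0.0828
⟨phi⟩ = 0.61 × (0.2946 − 0.0828) / (0.47 × 2.7) = 0.61 × 0.1669 = 0.1018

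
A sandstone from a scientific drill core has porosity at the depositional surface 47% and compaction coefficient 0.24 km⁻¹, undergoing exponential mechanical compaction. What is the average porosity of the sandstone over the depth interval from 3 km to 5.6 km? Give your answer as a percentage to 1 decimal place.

17.0%

⟨φ⟩ = (1/(d₂−d₁)) ∫ φ₀ e^(−cd) dd = φ₀·(e^(−c·d₁) − e^(−c·d₂)) / (c·(d₂−d₁))
e^(−0.24×3) = 0.4868; e^(−0.24×5.6) = 0.2608
⟨φ⟩ = 0.47 × (0.4868 − 0.2608) / (0.24 × 2.6) = 0.47 × 0.3621 = 0.1702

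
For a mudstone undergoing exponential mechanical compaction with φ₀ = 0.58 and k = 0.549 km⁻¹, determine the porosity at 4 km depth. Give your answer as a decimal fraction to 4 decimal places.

φ = φ₀·exp(−k·d) = 0.58 × exp(−0.549 × 4) = 0.58 × exp(−2.196)
  = 0.58 × 0.1112 = 0.0645

0.0645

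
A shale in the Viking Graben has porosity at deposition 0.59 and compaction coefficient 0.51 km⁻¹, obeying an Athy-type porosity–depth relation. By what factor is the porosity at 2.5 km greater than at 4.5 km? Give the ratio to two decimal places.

2.77

φ(d₁)/φ(d₂) = e^(−k·d₁)/e^(−k·d₂) = e^{k(d₂−d₁)}
= exp(0.51 × 2) = exp(1.02) = 2.7732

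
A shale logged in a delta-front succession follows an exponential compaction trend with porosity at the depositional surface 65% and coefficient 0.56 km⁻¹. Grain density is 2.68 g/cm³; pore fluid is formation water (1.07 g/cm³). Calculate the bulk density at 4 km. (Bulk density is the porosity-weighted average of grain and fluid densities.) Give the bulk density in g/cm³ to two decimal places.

Porosity at depth: φ = 0.65·exp(−0.56×4) = 0.65×0.1065 = 0.0692
Bulk density: ρ_b = (1−φ)ρ_g + φ·ρ_f = 0.9308×2.68 + 0.0692×1.07
       = 2.495 + 0.074 = 2.569 g/cm³

2.57 g/cm³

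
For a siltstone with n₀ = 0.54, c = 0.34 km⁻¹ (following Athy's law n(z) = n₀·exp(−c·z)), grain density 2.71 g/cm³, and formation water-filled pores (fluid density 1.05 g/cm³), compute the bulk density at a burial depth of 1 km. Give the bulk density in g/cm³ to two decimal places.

2.07 g/cm³

Porosity at depth: n = 0.54·exp(−0.34×1) = 0.54×0.7118 = 0.3844
Bulk density: ρ_b = (1−n)ρ_g + n·ρ_f = 0.6156×2.71 + 0.3844×1.05
       = 1.668 + 0.404 = 2.072 g/cm³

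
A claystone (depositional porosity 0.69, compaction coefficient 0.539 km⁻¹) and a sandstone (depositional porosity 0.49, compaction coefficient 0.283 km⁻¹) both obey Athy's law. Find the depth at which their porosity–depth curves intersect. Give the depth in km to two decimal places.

1.34 km

Set phi₀ₐ e^(−βₐZ) = phi₀ᵦ e^(−βᵦZ) ⇒ ln(phi₀ₐ/phi₀ᵦ) = (βₐ − βᵦ)·Z
Z = ln(0.69/0.49) / (0.539 − 0.283) = 0.3423 / 0.256 = 1.337 km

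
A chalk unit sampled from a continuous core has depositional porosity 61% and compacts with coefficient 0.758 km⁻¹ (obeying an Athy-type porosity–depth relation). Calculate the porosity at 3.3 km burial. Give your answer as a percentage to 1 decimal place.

φ = φ₀·exp(−β·z) = 0.61 × exp(−0.758 × 3.3) = 0.61 × exp(−2.501)
  = 0.61 × 0.0820 = 0.0500

5.0%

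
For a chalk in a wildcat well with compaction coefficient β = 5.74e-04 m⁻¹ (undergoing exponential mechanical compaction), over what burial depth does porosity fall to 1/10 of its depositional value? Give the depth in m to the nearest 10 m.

4010 m

Working in km (1 km = 1000 m; β in km⁻¹ = β in m⁻¹ × 1000):
phi/phi₀ = 1/10 ⇒ exp(−β·d) = 1/10 ⇒ d = ln(10) / β
d = 2.3026 / 0.574 = 4.011 km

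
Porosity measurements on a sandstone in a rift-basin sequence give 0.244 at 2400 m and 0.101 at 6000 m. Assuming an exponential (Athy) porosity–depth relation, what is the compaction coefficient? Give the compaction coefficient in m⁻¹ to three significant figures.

Working in km (1 km = 1000 m; β in km⁻¹ = β in m⁻¹ × 1000):
Athy: n(d) = n₀ e^(−βd) ⇒ n₁/n₂ = e^{β(d₂−d₁)} ⇒ β = ln(n₁/n₂)/(d₂−d₁)
β = ln(0.244/0.101) / (6 − 2.4) = ln(2.416) / 3.6 = 0.8820 / 3.6 = 0.245 km⁻¹

0.000245 m⁻¹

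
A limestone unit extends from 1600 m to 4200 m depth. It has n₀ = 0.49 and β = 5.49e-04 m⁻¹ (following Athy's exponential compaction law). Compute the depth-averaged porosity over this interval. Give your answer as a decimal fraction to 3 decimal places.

Working in km (1 km = 1000 m; β in km⁻¹ = β in m⁻¹ × 1000):
⟨n⟩ = (1/(Z₂−Z₁)) ∫ n₀ e^(−βZ) dZ = n₀·(e^(−β·Z₁) − e^(−β·Z₂)) / (β·(Z₂−Z₁))
e^(−0.549×1.6) = 0.4154; e^(−0.549×4.2) = 0.0997
⟨n⟩ = 0.49 × (0.4154 − 0.0997) / (0.549 × 2.6) = 0.49 × 0.2212 = 0.1084

0.108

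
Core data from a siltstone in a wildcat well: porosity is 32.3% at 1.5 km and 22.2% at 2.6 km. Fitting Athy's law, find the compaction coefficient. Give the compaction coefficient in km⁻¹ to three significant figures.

Athy: n(d) = n₀ e^(−cd) ⇒ n₁/n₂ = e^{c(d₂−d₁)} ⇒ c = ln(n₁/n₂)/(d₂−d₁)
c = ln(0.323/0.222) / (2.6 − 1.5) = ln(1.455) / 1.1 = 0.3750 / 1.1 = 0.3409 km⁻¹

0.341 km⁻¹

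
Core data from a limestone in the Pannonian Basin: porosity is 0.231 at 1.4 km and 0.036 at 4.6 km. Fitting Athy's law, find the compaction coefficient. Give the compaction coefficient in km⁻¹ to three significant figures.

Athy: φ(d) = φ₀ e^(−βd) ⇒ φ₁/φ₂ = e^{β(d₂−d₁)} ⇒ β = ln(φ₁/φ₂)/(d₂−d₁)
β = ln(0.231/0.036) / (4.6 − 1.4) = ln(6.417) / 3.2 = 1.8589 / 3.2 = 0.5809 km⁻¹

0.581 km⁻¹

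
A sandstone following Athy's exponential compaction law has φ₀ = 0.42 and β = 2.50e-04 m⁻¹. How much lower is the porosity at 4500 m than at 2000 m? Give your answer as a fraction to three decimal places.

0.118

Working in km (1 km = 1000 m; β in km⁻¹ = β in m⁻¹ × 1000):
φ(2) = 0.42·e^(−0.25×2) = 0.2547
φ(4.5) = 0.42·e^(−0.25×4.5) = 0.1364
Δφ = 0.2547 − 0.1364 = 0.1184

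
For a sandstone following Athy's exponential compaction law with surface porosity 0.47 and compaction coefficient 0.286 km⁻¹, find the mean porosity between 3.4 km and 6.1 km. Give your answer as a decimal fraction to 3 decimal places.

0.124

⟨phi⟩ = (1/(z₂−z₁)) ∫ phi₀ e^(−cz) dz = phi₀·(e^(−c·z₁) − e^(−c·z₂)) / (c·(z₂−z₁))
e^(−0.286×3.4) = 0.3782; e^(−0.286×6.1) = 0.1747
⟨phi⟩ = 0.47 × (0.3782 − 0.1747) / (0.286 × 2.7) = 0.47 × 0.2635 = 0.1238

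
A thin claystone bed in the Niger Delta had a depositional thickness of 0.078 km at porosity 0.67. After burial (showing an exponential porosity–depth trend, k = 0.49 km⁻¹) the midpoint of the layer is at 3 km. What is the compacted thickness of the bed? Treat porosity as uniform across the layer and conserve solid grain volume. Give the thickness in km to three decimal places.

0.030 km

Porosity at 3 km: φ = 0.67·exp(−0.49×3) = 0.1541
Solid-volume conservation: h(1−φ) = h₀(1−φ₀) ⇒ h = h₀·(1−φ₀)/(1−φ)
h = 0.078 × (1 − 0.67)/(1 − 0.1541) = 0.078 × 0.3901 = 0.0304 km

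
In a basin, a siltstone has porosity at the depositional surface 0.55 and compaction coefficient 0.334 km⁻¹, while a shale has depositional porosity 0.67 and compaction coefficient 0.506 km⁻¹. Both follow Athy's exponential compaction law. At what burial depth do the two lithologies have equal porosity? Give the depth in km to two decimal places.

Set phi₀ₐ e^(−kₐZ) = phi₀ᵦ e^(−kᵦZ) ⇒ ln(phi₀ₐ/phi₀ᵦ) = (kₐ − kᵦ)·Z
Z = ln(0.55/0.67) / (0.334 − 0.506) = -0.1974 / -0.172 = 1.147 km

1.15 km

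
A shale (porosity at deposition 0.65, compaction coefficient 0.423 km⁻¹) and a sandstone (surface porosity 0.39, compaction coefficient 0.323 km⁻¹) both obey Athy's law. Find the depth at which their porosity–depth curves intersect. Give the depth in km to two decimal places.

5.11 km

Set phi₀ₐ e^(−cₐZ) = phi₀ᵦ e^(−cᵦZ) ⇒ ln(phi₀ₐ/phi₀ᵦ) = (cₐ − cᵦ)·Z
Z = ln(0.65/0.39) / (0.423 − 0.323) = 0.5108 / 0.1 = 5.108 km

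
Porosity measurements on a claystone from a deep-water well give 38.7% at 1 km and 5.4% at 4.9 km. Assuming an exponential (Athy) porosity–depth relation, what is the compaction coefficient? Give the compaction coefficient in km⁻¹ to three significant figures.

Athy: n(z) = n₀ e^(−kz) ⇒ n₁/n₂ = e^{k(z₂−z₁)} ⇒ k = ln(n₁/n₂)/(z₂−z₁)
k = ln(0.387/0.054) / (4.9 − 1) = ln(7.167) / 3.9 = 1.9694 / 3.9 = 0.505 km⁻¹

0.505 km⁻¹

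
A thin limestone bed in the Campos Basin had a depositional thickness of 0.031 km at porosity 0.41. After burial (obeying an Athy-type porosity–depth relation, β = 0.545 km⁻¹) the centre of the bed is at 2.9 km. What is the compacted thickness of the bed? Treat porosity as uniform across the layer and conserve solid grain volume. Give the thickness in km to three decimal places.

0.020 km

Porosity at 2.9 km: φ = 0.41·exp(−0.545×2.9) = 0.0844
Solid-volume conservation: h(1−φ) = h₀(1−φ₀) ⇒ h = h₀·(1−φ₀)/(1−φ)
h = 0.031 × (1 − 0.41)/(1 − 0.0844) = 0.031 × 0.6444 = 0.0200 km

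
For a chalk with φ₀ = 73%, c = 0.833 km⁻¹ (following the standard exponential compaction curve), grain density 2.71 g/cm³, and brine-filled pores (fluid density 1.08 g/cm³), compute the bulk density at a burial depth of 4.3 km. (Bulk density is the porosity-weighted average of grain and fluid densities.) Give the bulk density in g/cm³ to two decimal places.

2.68 g/cm³

Porosity at depth: φ = 0.73·exp(−0.833×4.3) = 0.73×0.0278 = 0.0203
Bulk density: ρ_b = (1−φ)ρ_g + φ·ρ_f = 0.9797×2.71 + 0.0203×1.08
       = 2.655 + 0.022 = 2.677 g/cm³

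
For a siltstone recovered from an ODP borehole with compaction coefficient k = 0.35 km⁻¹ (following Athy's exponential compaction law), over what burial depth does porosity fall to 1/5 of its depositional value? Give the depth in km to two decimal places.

phi/phi₀ = 1/5 ⇒ exp(−k·Z) = 1/5 ⇒ Z = ln(5) / k
Z = 1.6094 / 0.35 = 4.598 km

4.60 km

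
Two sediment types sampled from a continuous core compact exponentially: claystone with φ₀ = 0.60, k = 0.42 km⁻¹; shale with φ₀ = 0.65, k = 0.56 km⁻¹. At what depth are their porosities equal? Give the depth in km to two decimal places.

Set φ₀ₐ e^(−kₐz) = φ₀ᵦ e^(−kᵦz) ⇒ ln(φ₀ₐ/φ₀ᵦ) = (kₐ − kᵦ)·z
z = ln(0.6/0.65) / (0.42 − 0.56) = -0.0800 / -0.14 = 0.572 km

0.57 km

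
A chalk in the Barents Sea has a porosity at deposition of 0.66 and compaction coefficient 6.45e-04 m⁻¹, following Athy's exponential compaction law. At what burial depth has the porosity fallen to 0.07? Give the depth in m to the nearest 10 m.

3480 m

Working in km (1 km = 1000 m; k in km⁻¹ = k in m⁻¹ × 1000):
Invert Athy's law: d = ln(phi₀/phi) / k
d = ln(0.66/0.07) / 0.645 = ln(9.429) / 0.645 = 2.2437 / 0.645 = 3.479 km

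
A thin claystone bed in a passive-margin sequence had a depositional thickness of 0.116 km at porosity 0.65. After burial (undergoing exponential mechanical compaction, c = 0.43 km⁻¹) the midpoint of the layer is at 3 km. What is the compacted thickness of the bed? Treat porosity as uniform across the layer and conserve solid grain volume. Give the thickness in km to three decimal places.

0.049 km

Porosity at 3 km: phi = 0.65·exp(−0.43×3) = 0.1789
Solid-volume conservation: h(1−phi) = h₀(1−phi₀) ⇒ h = h₀·(1−phi₀)/(1−phi)
h = 0.116 × (1 − 0.65)/(1 − 0.1789) = 0.116 × 0.4263 = 0.0494 km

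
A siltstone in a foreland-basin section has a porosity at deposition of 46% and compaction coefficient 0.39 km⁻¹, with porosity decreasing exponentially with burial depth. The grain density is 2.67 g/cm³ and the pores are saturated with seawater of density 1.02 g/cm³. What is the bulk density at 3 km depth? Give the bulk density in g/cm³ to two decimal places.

2.43 g/cm³

Porosity at depth: phi = 0.46·exp(−0.39×3) = 0.46×0.3104 = 0.1428
Bulk density: ρ_b = (1−phi)ρ_g + phi·ρ_f = 0.8572×2.67 + 0.1428×1.02
       = 2.289 + 0.146 = 2.434 g/cm³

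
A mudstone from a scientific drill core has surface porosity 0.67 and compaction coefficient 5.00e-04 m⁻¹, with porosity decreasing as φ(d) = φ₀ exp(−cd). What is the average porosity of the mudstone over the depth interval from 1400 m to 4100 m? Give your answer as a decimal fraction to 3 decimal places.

Working in km (1 km = 1000 m; c in km⁻¹ = c in m⁻¹ × 1000):
⟨φ⟩ = (1/(d₂−d₁)) ∫ φ₀ e^(−cd) dd = φ₀·(e^(−c·d₁) − e^(−c·d₂)) / (c·(d₂−d₁))
e^(−0.5×1.4) = 0.4966; e^(−0.5×4.1) = 0.1287
⟨φ⟩ = 0.67 × (0.4966 − 0.1287) / (0.5 × 2.7) = 0.67 × 0.2725 = 0.1826

0.183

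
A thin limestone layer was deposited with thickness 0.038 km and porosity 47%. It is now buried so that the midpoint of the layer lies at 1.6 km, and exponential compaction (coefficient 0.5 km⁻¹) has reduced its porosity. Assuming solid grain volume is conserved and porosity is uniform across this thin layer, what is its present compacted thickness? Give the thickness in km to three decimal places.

Porosity at 1.6 km: φ = 0.47·exp(−0.5×1.6) = 0.2112
Solid-volume conservation: h(1−φ) = h₀(1−φ₀) ⇒ h = h₀·(1−φ₀)/(1−φ)
h = 0.038 × (1 − 0.47)/(1 − 0.2112) = 0.038 × 0.6719 = 0.0255 km

0.026 km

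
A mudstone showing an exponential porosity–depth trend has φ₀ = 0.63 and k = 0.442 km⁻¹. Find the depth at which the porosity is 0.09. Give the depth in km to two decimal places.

4.40 km

Invert Athy's law: d = ln(φ₀/φ) / k
d = ln(0.63/0.09) / 0.442 = ln(7) / 0.442 = 1.9459 / 0.442 = 4.403 km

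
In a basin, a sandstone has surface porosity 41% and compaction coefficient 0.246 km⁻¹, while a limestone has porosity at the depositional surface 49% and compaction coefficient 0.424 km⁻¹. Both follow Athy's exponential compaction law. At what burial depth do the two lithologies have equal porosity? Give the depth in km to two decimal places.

Set φ₀ₐ e^(−kₐz) = φ₀ᵦ e^(−kᵦz) ⇒ ln(φ₀ₐ/φ₀ᵦ) = (kₐ − kᵦ)·z
z = ln(0.41/0.49) / (0.246 − 0.424) = -0.1782 / -0.178 = 1.001 km

1.00 km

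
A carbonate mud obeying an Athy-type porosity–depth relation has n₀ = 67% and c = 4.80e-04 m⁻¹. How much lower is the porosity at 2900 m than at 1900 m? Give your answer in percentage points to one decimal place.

10.3 percentage points

Working in km (1 km = 1000 m; c in km⁻¹ = c in m⁻¹ × 1000):
n(1.9) = 0.67·e^(−0.48×1.9) = 0.2692
n(2.9) = 0.67·e^(−0.48×2.9) = 0.1665
Δn = 0.2692 − 0.1665 = 0.1026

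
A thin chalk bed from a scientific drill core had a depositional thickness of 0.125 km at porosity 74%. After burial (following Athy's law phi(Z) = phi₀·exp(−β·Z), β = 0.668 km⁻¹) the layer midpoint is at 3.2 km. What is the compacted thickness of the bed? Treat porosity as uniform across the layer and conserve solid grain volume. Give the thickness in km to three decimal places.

Porosity at 3.2 km: phi = 0.74·exp(−0.668×3.2) = 0.0873
Solid-volume conservation: h(1−phi) = h₀(1−phi₀) ⇒ h = h₀·(1−phi₀)/(1−phi)
h = 0.125 × (1 − 0.74)/(1 − 0.0873) = 0.125 × 0.2849 = 0.0356 km

0.036 km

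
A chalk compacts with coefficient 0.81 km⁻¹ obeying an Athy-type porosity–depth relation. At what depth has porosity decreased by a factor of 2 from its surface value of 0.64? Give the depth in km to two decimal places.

0.86 km

φ/φ₀ = 1/2 ⇒ exp(−β·z) = 1/2 ⇒ z = ln(2) / β
z = 0.6931 / 0.81 = 0.856 km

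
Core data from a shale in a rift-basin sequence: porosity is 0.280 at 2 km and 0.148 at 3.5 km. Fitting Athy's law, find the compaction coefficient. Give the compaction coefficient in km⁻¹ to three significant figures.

Athy: n(d) = n₀ e^(−cd) ⇒ n₁/n₂ = e^{c(d₂−d₁)} ⇒ c = ln(n₁/n₂)/(d₂−d₁)
c = ln(0.28/0.148) / (3.5 − 2) = ln(1.892) / 1.5 = 0.6376 / 1.5 = 0.4251 km⁻¹

0.425 km⁻¹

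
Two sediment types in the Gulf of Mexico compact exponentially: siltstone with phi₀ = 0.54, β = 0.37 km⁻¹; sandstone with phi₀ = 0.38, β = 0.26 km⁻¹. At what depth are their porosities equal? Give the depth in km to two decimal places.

3.19 km

Set phi₀ₐ e^(−βₐd) = phi₀ᵦ e^(−βᵦd) ⇒ ln(phi₀ₐ/phi₀ᵦ) = (βₐ − βᵦ)·d
d = ln(0.54/0.38) / (0.37 − 0.26) = 0.3514 / 0.11 = 3.195 km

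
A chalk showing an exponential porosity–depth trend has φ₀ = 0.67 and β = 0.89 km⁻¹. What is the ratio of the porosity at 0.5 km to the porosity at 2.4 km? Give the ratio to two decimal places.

φ(z₁)/φ(z₂) = e^(−β·z₁)/e^(−β·z₂) = e^{β(z₂−z₁)}
= exp(0.89 × 1.9) = exp(1.691) = 5.4249

5.42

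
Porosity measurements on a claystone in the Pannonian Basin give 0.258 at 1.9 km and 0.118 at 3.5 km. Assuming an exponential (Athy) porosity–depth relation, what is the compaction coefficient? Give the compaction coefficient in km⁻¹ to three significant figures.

0.489 km⁻¹

Athy: φ(z) = φ₀ e^(−cz) ⇒ φ₁/φ₂ = e^{c(z₂−z₁)} ⇒ c = ln(φ₁/φ₂)/(z₂−z₁)
c = ln(0.258/0.118) / (3.5 − 1.9) = ln(2.186) / 1.6 = 0.7823 / 1.6 = 0.4889 km⁻¹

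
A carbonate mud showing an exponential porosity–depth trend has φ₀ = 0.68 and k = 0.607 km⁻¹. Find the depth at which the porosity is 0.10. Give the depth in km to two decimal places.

Invert Athy's law: d = ln(φ₀/φ) / k
d = ln(0.68/0.1) / 0.607 = ln(6.8) / 0.607 = 1.9169 / 0.607 = 3.158 km

3.16 km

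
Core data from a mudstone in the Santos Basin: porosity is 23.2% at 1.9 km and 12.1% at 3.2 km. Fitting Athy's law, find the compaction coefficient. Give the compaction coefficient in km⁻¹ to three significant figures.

Athy: n(z) = n₀ e^(−cz) ⇒ n₁/n₂ = e^{c(z₂−z₁)} ⇒ c = ln(n₁/n₂)/(z₂−z₁)
c = ln(0.232/0.121) / (3.2 − 1.9) = ln(1.917) / 1.3 = 0.6509 / 1.3 = 0.5007 km⁻¹

0.501 km⁻¹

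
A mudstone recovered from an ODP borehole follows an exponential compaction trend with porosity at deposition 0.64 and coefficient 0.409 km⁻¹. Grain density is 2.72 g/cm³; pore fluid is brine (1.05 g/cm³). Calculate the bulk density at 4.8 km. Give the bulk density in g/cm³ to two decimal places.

Porosity at depth: φ = 0.64·exp(−0.409×4.8) = 0.64×0.1404 = 0.0899
Bulk density: ρ_b = (1−φ)ρ_g + φ·ρ_f = 0.9101×2.72 + 0.0899×1.05
       = 2.476 + 0.094 = 2.570 g/cm³

2.57 g/cm³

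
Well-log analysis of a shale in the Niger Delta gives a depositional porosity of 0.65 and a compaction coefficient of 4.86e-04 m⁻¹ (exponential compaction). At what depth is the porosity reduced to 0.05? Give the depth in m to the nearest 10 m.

Working in km (1 km = 1000 m; β in km⁻¹ = β in m⁻¹ × 1000):
Invert Athy's law: z = ln(phi₀/phi) / β
z = ln(0.65/0.05) / 0.486 = ln(13) / 0.486 = 2.5649 / 0.486 = 5.278 km

5280 m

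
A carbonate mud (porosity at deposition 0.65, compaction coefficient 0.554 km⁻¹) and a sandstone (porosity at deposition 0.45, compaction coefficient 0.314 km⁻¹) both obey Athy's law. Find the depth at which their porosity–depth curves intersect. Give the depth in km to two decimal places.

Set n₀ₐ e^(−βₐd) = n₀ᵦ e^(−βᵦd) ⇒ ln(n₀ₐ/n₀ᵦ) = (βₐ − βᵦ)·d
d = ln(0.65/0.45) / (0.554 − 0.314) = 0.3677 / 0.24 = 1.532 km

1.53 km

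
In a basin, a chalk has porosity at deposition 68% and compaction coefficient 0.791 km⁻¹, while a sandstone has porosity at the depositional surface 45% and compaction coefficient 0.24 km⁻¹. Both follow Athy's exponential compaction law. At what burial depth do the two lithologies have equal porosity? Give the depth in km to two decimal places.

Set n₀ₐ e^(−cₐZ) = n₀ᵦ e^(−cᵦZ) ⇒ ln(n₀ₐ/n₀ᵦ) = (cₐ − cᵦ)·Z
Z = ln(0.68/0.45) / (0.791 − 0.24) = 0.4128 / 0.551 = 0.749 km

0.75 km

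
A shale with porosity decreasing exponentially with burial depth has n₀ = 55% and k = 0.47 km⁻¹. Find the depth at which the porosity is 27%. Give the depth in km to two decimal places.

1.51 km

Invert Athy's law: Z = ln(n₀/n) / k
Z = ln(0.55/0.27) / 0.47 = ln(2.037) / 0.47 = 0.7115 / 0.47 = 1.514 km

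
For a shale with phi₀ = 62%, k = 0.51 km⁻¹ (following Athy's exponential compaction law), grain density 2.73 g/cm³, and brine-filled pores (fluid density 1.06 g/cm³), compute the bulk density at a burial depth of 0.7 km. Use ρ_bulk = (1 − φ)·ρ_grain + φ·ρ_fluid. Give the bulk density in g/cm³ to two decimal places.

Porosity at depth: phi = 0.62·exp(−0.51×0.7) = 0.62×0.6998 = 0.4339
Bulk density: ρ_b = (1−phi)ρ_g + phi·ρ_f = 0.5661×2.73 + 0.4339×1.06
       = 1.546 + 0.460 = 2.005 g/cm³

2.01 g/cm³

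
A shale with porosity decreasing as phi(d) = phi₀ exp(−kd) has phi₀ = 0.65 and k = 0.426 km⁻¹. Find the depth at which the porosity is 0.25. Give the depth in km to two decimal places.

2.24 km

Invert Athy's law: d = ln(phi₀/phi) / k
d = ln(0.65/0.25) / 0.426 = ln(2.6) / 0.426 = 0.9555 / 0.426 = 2.243 km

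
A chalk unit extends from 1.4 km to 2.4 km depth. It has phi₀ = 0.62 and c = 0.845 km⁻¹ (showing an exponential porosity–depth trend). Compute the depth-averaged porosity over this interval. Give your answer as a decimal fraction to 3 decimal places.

0.128

⟨phi⟩ = (1/(Z₂−Z₁)) ∫ phi₀ e^(−cZ) dZ = phi₀·(e^(−c·Z₁) − e^(−c·Z₂)) / (c·(Z₂−Z₁))
e^(−0.845×1.4) = 0.3064; e^(−0.845×2.4) = 0.1316
⟨phi⟩ = 0.62 × (0.3064 − 0.1316) / (0.845 × 1) = 0.62 × 0.2068 = 0.1282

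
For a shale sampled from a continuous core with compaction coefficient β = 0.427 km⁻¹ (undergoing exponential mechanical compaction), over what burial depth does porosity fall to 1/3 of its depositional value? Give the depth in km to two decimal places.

2.57 km

phi/phi₀ = 1/3 ⇒ exp(−β·d) = 1/3 ⇒ d = ln(3) / β
d = 1.0986 / 0.427 = 2.573 km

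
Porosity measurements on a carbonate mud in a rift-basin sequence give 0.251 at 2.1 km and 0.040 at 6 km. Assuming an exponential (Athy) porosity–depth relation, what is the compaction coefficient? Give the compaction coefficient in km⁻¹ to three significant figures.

Athy: phi(d) = phi₀ e^(−βd) ⇒ phi₁/phi₂ = e^{β(d₂−d₁)} ⇒ β = ln(phi₁/phi₂)/(d₂−d₁)
β = ln(0.251/0.04) / (6 − 2.1) = ln(6.275) / 3.9 = 1.8366 / 3.9 = 0.4709 km⁻¹

0.471 km⁻¹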